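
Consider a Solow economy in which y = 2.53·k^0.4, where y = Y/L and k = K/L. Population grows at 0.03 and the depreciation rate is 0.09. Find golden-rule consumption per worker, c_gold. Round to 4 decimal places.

The effective depreciation rate is n + δ = 0.03 + 0.09 = 0.12.
Setting f'(k) = n+δ gives 0.4·2.53·k^(0.4−1) = 0.12, hence k_gold = (0.4·2.53/0.12)^(1/0.6) ≈ 34.9407.
y_gold = 2.53·34.9407^0.4 ≈ 10.4822.
c_gold = y_gold − (n+δ)·k_gold = 10.4822 − 0.12·34.9407 ≈ 6.2893.

c_gold ≈ 6.2893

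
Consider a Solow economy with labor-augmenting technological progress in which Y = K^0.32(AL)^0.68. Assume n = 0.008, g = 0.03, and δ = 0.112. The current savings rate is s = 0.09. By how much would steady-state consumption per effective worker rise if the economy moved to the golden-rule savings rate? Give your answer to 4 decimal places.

n + g + δ = 0.008 + 0.03 + 0.112 = 0.15.
Current steady state (s = 0.09): k* = (0.09/0.15)^(1/0.68) ≈ 0.4718, y* = 0.4718^0.32 ≈ 0.7863, c* = (1−0.09)·0.7863 ≈ 0.7156.
Setting f'(k) = n+g+δ gives 0.32·k^(0.32−1) = 0.15, hence k_gold = (0.32/0.15)^(1/0.68) ≈ 3.0473.
y_gold = 3.0473^0.32 ≈ 1.4284, c_gold = y_gold − 0.15·k_gold ≈ 0.9713.
Gain: Δc = 0.9713 − 0.7156 ≈ 0.2558.

Δc ≈ 0.2558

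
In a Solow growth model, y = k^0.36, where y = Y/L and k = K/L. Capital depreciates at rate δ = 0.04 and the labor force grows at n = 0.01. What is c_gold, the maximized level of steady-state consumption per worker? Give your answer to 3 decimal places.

c_gold ≈ 1.943

Capital per worker breaks even when investment replaces (n + δ)·k; here n + δ = 0.05.
Golden rule sets MPK = n+δ: 0.36·k^(0.36−1) = 0.05, so k_gold = (0.36/0.05)^(1/0.64) ≈ 21.8566.
y_gold = 21.8566^0.36 ≈ 3.0356.
c_gold = y_gold − (n+δ)·k_gold = 3.0356 − 0.05·21.8566 ≈ 1.9428.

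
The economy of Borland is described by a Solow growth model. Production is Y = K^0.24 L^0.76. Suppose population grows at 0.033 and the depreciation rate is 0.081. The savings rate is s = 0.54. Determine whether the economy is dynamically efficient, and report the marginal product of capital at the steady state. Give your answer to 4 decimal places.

Break-even investment rate: n + δ = 0.033 + 0.081 = 0.114.
Steady-state k*: s·k^0.24 = 0.114·k gives k* = (0.54/0.114)^(1/0.76) ≈ 7.7411.
MPK = 0.24·7.7411^(-0.76) ≈ 0.0507.
MPK < n+δ = 0.114, so the economy is dynamically inefficient (over-saving).

dynamically inefficient; MPK ≈ 0.0507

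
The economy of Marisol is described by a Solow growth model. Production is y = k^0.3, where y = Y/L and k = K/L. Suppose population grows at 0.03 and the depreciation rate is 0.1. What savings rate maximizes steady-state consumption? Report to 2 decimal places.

s_gold = 0.30

The effective depreciation rate is n + δ = 0.03 + 0.1 = 0.13.
At the golden rule MPK = n+δ, and in any Cobb-Douglas steady state s = (n+δ)·k/y = MPK·k/y = capital's share 0.3.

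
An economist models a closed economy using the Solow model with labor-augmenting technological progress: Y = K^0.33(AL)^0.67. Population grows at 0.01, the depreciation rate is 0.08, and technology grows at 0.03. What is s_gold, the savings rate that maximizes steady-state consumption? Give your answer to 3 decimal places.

Break-even investment rate: n + g + δ = 0.01 + 0.03 + 0.08 = 0.12.
At the golden rule MPK = n+g+δ, and in any Cobb-Douglas steady state s = (n+g+δ)·k/y = MPK·k/y = capital's share 0.33.

s_gold = 0.330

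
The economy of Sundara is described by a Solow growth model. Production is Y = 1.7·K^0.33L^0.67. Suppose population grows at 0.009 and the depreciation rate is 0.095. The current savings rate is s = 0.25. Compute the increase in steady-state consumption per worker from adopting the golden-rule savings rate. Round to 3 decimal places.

Break-even investment rate: n + δ = 0.009 + 0.095 = 0.104.
Current steady state (s = 0.25): k* = (0.25·1.7/0.104)^(1/0.67) ≈ 8.1747, y* = 1.7·8.1747^0.33 ≈ 3.4007, c* = (1−0.25)·3.4007 ≈ 2.5505.
Golden rule sets MPK = n+δ: 0.33·1.7·k^(0.33−1) = 0.104, so k_gold = (0.33·1.7/0.104)^(1/0.67) ≈ 12.3718.
y_gold = 1.7·12.3718^0.33 ≈ 3.8990, c_gold = y_gold − 0.104·k_gold ≈ 2.6123.
Gain: Δc = 2.6123 − 2.5505 ≈ 0.0618.

Δc ≈ 0.062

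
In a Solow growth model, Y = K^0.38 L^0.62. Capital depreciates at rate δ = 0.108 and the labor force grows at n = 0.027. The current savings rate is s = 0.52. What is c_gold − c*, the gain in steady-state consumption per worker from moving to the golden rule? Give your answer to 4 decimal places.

Break-even investment rate: n + δ = 0.027 + 0.108 = 0.135.
Current steady state (s = 0.52): k* = (0.52/0.135)^(1/0.62) ≈ 8.8030, y* = 8.8030^0.38 ≈ 2.2854, c* = (1−0.52)·2.2854 ≈ 1.0970.
Golden rule sets MPK = n+δ: 0.38·k^(0.38−1) = 0.135, so k_gold = (0.38/0.135)^(1/0.62) ≈ 5.3079.
y_gold = 5.3079^0.38 ≈ 1.8857, c_gold = y_gold − 0.135·k_gold ≈ 1.1691.
Gain: Δc = 1.1691 − 1.0970 ≈ 0.0721.

Δc ≈ 0.0721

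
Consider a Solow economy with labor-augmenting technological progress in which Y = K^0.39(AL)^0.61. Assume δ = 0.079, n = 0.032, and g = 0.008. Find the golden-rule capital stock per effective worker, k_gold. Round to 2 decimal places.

Capital per effective worker breaks even when investment replaces (n + g + δ)·k; here n + g + δ = 0.119.
Maximizing c = f(k) − (n+g+δ)·k gives f'(k) = n+g+δ, i.e. 0.39·k^(0.39−1) = 0.119, so k_gold = (0.39/0.119)^(1/0.61) ≈ 7.0002.

k_gold ≈ 7.00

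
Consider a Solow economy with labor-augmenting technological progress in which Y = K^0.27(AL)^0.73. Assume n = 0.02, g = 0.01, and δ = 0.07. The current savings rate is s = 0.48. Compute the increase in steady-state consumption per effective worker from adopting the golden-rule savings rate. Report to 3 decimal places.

Capital per effective worker breaks even when investment replaces (n + g + δ)·k; here n + g + δ = 0.1.
Current steady state (s = 0.48): k* = (0.48/0.1)^(1/0.73) ≈ 8.5745, y* = 8.5745^0.27 ≈ 1.7863, c* = (1−0.48)·1.7863 ≈ 0.9289.
Maximizing c = f(k) − (n+g+δ)·k gives f'(k) = n+g+δ, i.e. 0.27·k^(0.27−1) = 0.1, so k_gold = (0.27/0.1)^(1/0.73) ≈ 3.8986.
y_gold = 3.8986^0.27 ≈ 1.4439, c_gold = y_gold − 0.1·k_gold ≈ 1.0541.
Gain: Δc = 1.0541 − 0.9289 ≈ 0.1252.

Δc ≈ 0.125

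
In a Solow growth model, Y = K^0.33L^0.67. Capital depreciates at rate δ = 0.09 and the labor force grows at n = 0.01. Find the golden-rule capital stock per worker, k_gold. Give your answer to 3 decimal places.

n + δ = 0.01 + 0.09 = 0.1.
Setting f'(k) = n+δ gives 0.33·k^(0.33−1) = 0.1, hence k_gold = (0.33/0.1)^(1/0.67) ≈ 5.9416.

k_gold ≈ 5.942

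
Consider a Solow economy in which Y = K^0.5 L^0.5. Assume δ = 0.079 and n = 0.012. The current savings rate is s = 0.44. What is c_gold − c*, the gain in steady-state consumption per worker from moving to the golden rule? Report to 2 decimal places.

The effective depreciation rate is n + δ = 0.012 + 0.079 = 0.091.
Current steady state (s = 0.44): k* = (0.44/0.091)^(1/0.5) ≈ 23.3788, y* = 23.3788^0.5 ≈ 4.8352, c* = (1−0.44)·4.8352 ≈ 2.7077.
At the golden rule the marginal product of capital equals n+δ: 0.5·k^(0.5−1) = 0.091. Solving, k_gold = (0.5/0.091)^(1/0.5) ≈ 30.1896.
y_gold = 30.1896^0.5 ≈ 5.4945, c_gold = y_gold − 0.091·k_gold ≈ 2.7473.
Gain: Δc = 2.7473 − 2.7077 ≈ 0.0396.

Δc ≈ 0.04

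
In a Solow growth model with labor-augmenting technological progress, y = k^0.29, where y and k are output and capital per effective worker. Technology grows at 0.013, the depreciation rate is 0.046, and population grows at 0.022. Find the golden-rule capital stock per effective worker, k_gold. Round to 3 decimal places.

k_gold ≈ 6.028

The effective depreciation rate is n + g + δ = 0.022 + 0.013 + 0.046 = 0.081.
Setting f'(k) = n+g+δ gives 0.29·k^(0.29−1) = 0.081, hence k_gold = (0.29/0.081)^(1/0.71) ≈ 6.0278.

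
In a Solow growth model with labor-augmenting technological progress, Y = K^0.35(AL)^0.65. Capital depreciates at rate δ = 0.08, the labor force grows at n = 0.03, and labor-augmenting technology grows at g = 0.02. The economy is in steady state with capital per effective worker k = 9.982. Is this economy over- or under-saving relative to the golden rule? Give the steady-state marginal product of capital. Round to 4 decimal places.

Break-even investment rate: n + g + δ = 0.03 + 0.02 + 0.08 = 0.13.
MPK = 0.35·k^(0.35−1) = 0.35·9.982^(-0.65) ≈ 0.0784.
MPK < 0.13, so the economy is dynamically inefficient (over-saving).

over-saving; MPK ≈ 0.0784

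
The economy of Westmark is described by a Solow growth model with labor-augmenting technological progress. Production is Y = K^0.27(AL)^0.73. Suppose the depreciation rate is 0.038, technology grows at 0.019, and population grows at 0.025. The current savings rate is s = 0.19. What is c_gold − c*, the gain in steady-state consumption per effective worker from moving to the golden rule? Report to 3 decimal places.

Capital per effective worker breaks even when investment replaces (n + g + δ)·k; here n + g + δ = 0.082.
Current steady state (s = 0.19): k* = (0.19/0.082)^(1/0.73) ≈ 3.1617, y* = 3.1617^0.27 ≈ 1.3645, c* = (1−0.19)·1.3645 ≈ 1.1053.
At the golden rule the marginal product of capital equals n+g+δ: 0.27·k^(0.27−1) = 0.082. Solving, k_gold = (0.27/0.082)^(1/0.73) ≈ 5.1165.
y_gold = 5.1165^0.27 ≈ 1.5539, c_gold = y_gold − 0.082·k_gold ≈ 1.1343.
Gain: Δc = 1.1343 − 1.1053 ≈ 0.0291.

Δc ≈ 0.029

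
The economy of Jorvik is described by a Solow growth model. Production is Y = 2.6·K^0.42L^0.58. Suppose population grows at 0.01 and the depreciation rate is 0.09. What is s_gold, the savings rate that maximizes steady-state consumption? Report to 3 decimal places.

Break-even investment rate: n + δ = 0.01 + 0.09 = 0.1.
At the golden rule MPK = n+δ, and in any Cobb-Douglas steady state s = (n+δ)·k/y = MPK·k/y = capital's share 0.42.

s_gold = 0.420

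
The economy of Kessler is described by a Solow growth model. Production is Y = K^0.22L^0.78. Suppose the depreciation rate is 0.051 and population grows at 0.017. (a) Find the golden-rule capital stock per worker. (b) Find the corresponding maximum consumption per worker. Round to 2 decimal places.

(a) k_gold ≈ 4.51; (b) c_gold ≈ 1.09

Break-even investment rate: n + δ = 0.017 + 0.051 = 0.068.
Setting f'(k) = n+δ gives 0.22·k^(0.22−1) = 0.068, hence k_gold = (0.22/0.068)^(1/0.78) ≈ 4.5054.
y_gold = 4.5054^0.22 ≈ 1.3926; c_gold = y_gold − 0.068·k_gold ≈ 1.0862.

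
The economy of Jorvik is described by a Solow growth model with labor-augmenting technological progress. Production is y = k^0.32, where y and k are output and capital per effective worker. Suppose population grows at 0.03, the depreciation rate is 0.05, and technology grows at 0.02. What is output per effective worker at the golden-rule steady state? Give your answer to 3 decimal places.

y_gold ≈ 1.729

The effective depreciation rate is n + g + δ = 0.03 + 0.02 + 0.05 = 0.1.
Golden rule sets MPK = n+g+δ: 0.32·k^(0.32−1) = 0.1, so k_gold = (0.32/0.1)^(1/0.68) ≈ 5.5318.
Output: y_gold = k_gold^0.32 = 5.5318^0.32 ≈ 1.7287.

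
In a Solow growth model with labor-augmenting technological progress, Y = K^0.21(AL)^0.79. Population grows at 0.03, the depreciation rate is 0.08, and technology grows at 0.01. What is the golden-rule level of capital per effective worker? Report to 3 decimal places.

k_gold ≈ 2.031

Break-even investment rate: n + g + δ = 0.03 + 0.01 + 0.08 = 0.12.
Maximizing c = f(k) − (n+g+δ)·k gives f'(k) = n+g+δ, i.e. 0.21·k^(0.21−1) = 0.12, so k_gold = (0.21/0.12)^(1/0.79) ≈ 2.0307.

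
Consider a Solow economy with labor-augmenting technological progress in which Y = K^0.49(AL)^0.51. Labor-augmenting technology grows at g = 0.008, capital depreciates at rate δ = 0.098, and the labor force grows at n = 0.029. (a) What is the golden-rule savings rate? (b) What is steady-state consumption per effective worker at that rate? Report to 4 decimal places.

(a) s_gold = 0.4900; (b) c_gold ≈ 1.7599

n + g + δ = 0.029 + 0.008 + 0.098 = 0.135.
For Cobb-Douglas, s_gold equals capital's share: s_gold = 0.49.
Setting f'(k) = n+g+δ gives 0.49·k^(0.49−1) = 0.135, hence k_gold = (0.49/0.135)^(1/0.51) ≈ 12.5248.
y_gold = 12.5248^0.49 ≈ 3.4507; c_gold = (1−0.49)·y_gold ≈ 1.7599.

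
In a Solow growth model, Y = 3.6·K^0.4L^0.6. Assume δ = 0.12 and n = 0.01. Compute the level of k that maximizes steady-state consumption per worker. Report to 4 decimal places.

Break-even investment rate: n + δ = 0.01 + 0.12 = 0.13.
Golden rule sets MPK = n+δ: 0.4·3.6·k^(0.4−1) = 0.13, so k_gold = (0.4·3.6/0.13)^(1/0.6) ≈ 55.0426.

k_gold ≈ 55.0426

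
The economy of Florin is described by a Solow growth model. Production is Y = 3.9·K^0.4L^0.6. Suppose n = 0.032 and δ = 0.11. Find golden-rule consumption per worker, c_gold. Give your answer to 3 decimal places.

c_gold ≈ 11.564

n + δ = 0.032 + 0.11 = 0.142.
At the golden rule the marginal product of capital equals n+δ: 0.4·3.9·k^(0.4−1) = 0.142. Solving, k_gold = (0.4·3.9/0.142)^(1/0.6) ≈ 54.2909.
y_gold = 3.9·54.2909^0.4 ≈ 19.2733.
c_gold = y_gold − (n+δ)·k_gold = 19.2733 − 0.142·54.2909 ≈ 11.5640.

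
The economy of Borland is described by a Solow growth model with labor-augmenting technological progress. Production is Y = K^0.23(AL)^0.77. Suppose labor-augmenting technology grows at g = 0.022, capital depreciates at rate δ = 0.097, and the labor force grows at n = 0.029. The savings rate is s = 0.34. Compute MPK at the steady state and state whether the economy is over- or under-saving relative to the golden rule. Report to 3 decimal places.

The effective depreciation rate is n + g + δ = 0.029 + 0.022 + 0.097 = 0.148.
Steady-state k*: s·k^0.23 = 0.148·k gives k* = (0.34/0.148)^(1/0.77) ≈ 2.9452.
MPK = 0.23·2.9452^(-0.77) ≈ 0.1001.
MPK < n+g+δ = 0.148, so the economy is dynamically inefficient (over-saving).

over-saving; MPK ≈ 0.100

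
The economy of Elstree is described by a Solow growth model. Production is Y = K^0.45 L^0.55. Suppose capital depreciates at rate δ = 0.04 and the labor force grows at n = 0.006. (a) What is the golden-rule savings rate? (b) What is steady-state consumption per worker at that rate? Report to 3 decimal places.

(a) s_gold = 0.450; (b) c_gold ≈ 3.554

The effective depreciation rate is n + δ = 0.006 + 0.04 = 0.046.
For Cobb-Douglas, s_gold equals capital's share: s_gold = 0.45.
At the golden rule the marginal product of capital equals n+δ: 0.45·k^(0.45−1) = 0.046. Solving, k_gold = (0.45/0.046)^(1/0.55) ≈ 63.2160.
y_gold = 63.2160^0.45 ≈ 6.4621; c_gold = (1−0.45)·y_gold ≈ 3.5541.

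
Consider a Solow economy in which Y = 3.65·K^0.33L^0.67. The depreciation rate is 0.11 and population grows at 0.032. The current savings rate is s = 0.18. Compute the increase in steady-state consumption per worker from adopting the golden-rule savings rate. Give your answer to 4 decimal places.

Δc ≈ 0.6449

n + δ = 0.032 + 0.11 = 0.142.
Current steady state (s = 0.18): k* = (0.18·3.65/0.142)^(1/0.67) ≈ 9.8390, y* = 3.65·9.8390^0.33 ≈ 7.7619, c* = (1−0.18)·7.7619 ≈ 6.3647.
Setting f'(k) = n+δ gives 0.33·3.65·k^(0.33−1) = 0.142, hence k_gold = (0.33·3.65/0.142)^(1/0.67) ≈ 24.3136.
y_gold = 3.65·24.3136^0.33 ≈ 10.4622, c_gold = y_gold − 0.142·k_gold ≈ 7.0097.
Gain: Δc = 7.0097 − 6.3647 ≈ 0.6449.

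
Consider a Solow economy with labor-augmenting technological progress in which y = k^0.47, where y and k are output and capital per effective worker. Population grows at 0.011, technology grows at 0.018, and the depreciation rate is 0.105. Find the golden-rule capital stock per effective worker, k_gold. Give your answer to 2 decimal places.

k_gold ≈ 10.67

Capital per effective worker breaks even when investment replaces (n + g + δ)·k; here n + g + δ = 0.134.
Golden rule sets MPK = n+g+δ: 0.47·k^(0.47−1) = 0.134, so k_gold = (0.47/0.134)^(1/0.53) ≈ 10.6731.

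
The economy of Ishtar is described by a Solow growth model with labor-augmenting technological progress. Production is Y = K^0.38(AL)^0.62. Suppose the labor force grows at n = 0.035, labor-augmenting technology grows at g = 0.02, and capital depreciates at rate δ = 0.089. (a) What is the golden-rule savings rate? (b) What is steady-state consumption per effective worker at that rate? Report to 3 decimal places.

Capital per effective worker breaks even when investment replaces (n + g + δ)·k; here n + g + δ = 0.144.
For Cobb-Douglas, s_gold equals capital's share: s_gold = 0.38.
At the golden rule the marginal product of capital equals n+g+δ: 0.38·k^(0.38−1) = 0.144. Solving, k_gold = (0.38/0.144)^(1/0.62) ≈ 4.7831.
y_gold = 4.7831^0.38 ≈ 1.8126; c_gold = (1−0.38)·y_gold ≈ 1.1238.

(a) s_gold = 0.380; (b) c_gold ≈ 1.124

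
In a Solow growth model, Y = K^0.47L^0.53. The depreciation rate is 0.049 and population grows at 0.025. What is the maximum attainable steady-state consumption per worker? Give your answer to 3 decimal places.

n + δ = 0.025 + 0.049 = 0.074.
Setting f'(k) = n+δ gives 0.47·k^(0.47−1) = 0.074, hence k_gold = (0.47/0.074)^(1/0.53) ≈ 32.7221.
y_gold = 32.7221^0.47 ≈ 5.1520.
c_gold = y_gold − (n+δ)·k_gold = 5.1520 − 0.074·32.7221 ≈ 2.7306.

c_gold ≈ 2.731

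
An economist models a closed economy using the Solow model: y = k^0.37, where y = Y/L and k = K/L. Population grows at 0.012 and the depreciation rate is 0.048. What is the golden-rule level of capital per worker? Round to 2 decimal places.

k_gold ≈ 17.95

The effective depreciation rate is n + δ = 0.012 + 0.048 = 0.06.
At the golden rule the marginal product of capital equals n+δ: 0.37·k^(0.37−1) = 0.06. Solving, k_gold = (0.37/0.06)^(1/0.63) ≈ 17.9493.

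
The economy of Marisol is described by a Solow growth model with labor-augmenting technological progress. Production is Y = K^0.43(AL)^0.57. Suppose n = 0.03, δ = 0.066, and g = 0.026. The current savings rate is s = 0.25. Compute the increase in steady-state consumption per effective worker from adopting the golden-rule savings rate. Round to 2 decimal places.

Δc ≈ 0.19

n + g + δ = 0.03 + 0.026 + 0.066 = 0.122.
Current steady state (s = 0.25): k* = (0.25/0.122)^(1/0.57) ≈ 3.5207, y* = 3.5207^0.43 ≈ 1.7181, c* = (1−0.25)·1.7181 ≈ 1.2886.
Golden rule sets MPK = n+g+δ: 0.43·k^(0.43−1) = 0.122, so k_gold = (0.43/0.122)^(1/0.57) ≈ 9.1167.
y_gold = 9.1167^0.43 ≈ 2.5866, c_gold = y_gold − 0.122·k_gold ≈ 1.4744.
Gain: Δc = 1.4744 − 1.2886 ≈ 0.1858.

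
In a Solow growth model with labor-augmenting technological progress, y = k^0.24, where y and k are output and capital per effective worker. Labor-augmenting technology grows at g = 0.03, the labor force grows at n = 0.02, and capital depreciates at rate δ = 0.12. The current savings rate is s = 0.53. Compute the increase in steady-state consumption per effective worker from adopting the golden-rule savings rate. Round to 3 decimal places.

Δc ≈ 0.174

n + g + δ = 0.02 + 0.03 + 0.12 = 0.17.
Current steady state (s = 0.53): k* = (0.53/0.17)^(1/0.76) ≈ 4.4645, y* = 4.4645^0.24 ≈ 1.4320, c* = (1−0.53)·1.4320 ≈ 0.6730.
Golden rule sets MPK = n+g+δ: 0.24·k^(0.24−1) = 0.17, so k_gold = (0.24/0.17)^(1/0.76) ≈ 1.5742.
y_gold = 1.5742^0.24 ≈ 1.1150, c_gold = y_gold − 0.17·k_gold ≈ 0.8474.
Gain: Δc = 0.8474 − 0.6730 ≈ 0.1744.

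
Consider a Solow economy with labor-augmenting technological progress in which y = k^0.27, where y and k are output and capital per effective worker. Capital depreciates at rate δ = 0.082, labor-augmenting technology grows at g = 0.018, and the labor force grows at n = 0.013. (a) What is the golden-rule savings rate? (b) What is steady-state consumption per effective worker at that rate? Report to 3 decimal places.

(a) s_gold = 0.270; (b) c_gold ≈ 1.007

The effective depreciation rate is n + g + δ = 0.013 + 0.018 + 0.082 = 0.113.
For Cobb-Douglas, s_gold equals capital's share: s_gold = 0.27.
Setting f'(k) = n+g+δ gives 0.27·k^(0.27−1) = 0.113, hence k_gold = (0.27/0.113)^(1/0.73) ≈ 3.2976.
y_gold = 3.2976^0.27 ≈ 1.3801; c_gold = (1−0.27)·y_gold ≈ 1.0075.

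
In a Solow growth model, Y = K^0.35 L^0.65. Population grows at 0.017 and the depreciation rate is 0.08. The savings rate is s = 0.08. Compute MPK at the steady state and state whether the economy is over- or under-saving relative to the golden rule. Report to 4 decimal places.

under-saving; MPK ≈ 0.4244

n + δ = 0.017 + 0.08 = 0.097.
Steady-state k*: s·k^0.35 = 0.097·k gives k* = (0.08/0.097)^(1/0.65) ≈ 0.7435.
MPK = 0.35·0.7435^(-0.65) ≈ 0.4244.
MPK > n+δ = 0.097, so the economy is dynamically efficient (under-saving).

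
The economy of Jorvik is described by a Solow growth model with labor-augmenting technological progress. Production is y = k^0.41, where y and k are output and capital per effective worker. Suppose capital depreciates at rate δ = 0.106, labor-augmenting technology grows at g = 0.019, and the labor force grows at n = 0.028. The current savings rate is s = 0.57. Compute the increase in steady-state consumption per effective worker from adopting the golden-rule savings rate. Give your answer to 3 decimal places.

Capital per effective worker breaks even when investment replaces (n + g + δ)·k; here n + g + δ = 0.153.
Current steady state (s = 0.57): k* = (0.57/0.153)^(1/0.59) ≈ 9.2920, y* = 9.2920^0.41 ≈ 2.4942, c* = (1−0.57)·2.4942 ≈ 1.0725.
Setting f'(k) = n+g+δ gives 0.41·k^(0.41−1) = 0.153, hence k_gold = (0.41/0.153)^(1/0.59) ≈ 5.3159.
y_gold = 5.3159^0.41 ≈ 1.9838, c_gold = y_gold − 0.153·k_gold ≈ 1.1704.
Gain: Δc = 1.1704 − 1.0725 ≈ 0.0979.

Δc ≈ 0.098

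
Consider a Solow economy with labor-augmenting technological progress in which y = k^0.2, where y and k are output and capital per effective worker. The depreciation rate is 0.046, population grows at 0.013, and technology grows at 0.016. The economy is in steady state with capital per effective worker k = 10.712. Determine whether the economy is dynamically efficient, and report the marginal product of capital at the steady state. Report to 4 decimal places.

dynamically inefficient; MPK ≈ 0.0300

The effective depreciation rate is n + g + δ = 0.013 + 0.016 + 0.046 = 0.075.
MPK = 0.2·k^(0.2−1) = 0.2·10.712^(-0.8) ≈ 0.0300.
MPK < 0.075, so the economy is dynamically inefficient (over-saving).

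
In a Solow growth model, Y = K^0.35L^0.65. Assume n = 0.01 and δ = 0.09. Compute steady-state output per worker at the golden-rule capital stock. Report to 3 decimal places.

The effective depreciation rate is n + δ = 0.01 + 0.09 = 0.1.
Maximizing c = f(k) − (n+δ)·k gives f'(k) = n+δ, i.e. 0.35·k^(0.35−1) = 0.1, so k_gold = (0.35/0.1)^(1/0.65) ≈ 6.8711.
Output: y_gold = k_gold^0.35 = 6.8711^0.35 ≈ 1.9632.

y_gold ≈ 1.963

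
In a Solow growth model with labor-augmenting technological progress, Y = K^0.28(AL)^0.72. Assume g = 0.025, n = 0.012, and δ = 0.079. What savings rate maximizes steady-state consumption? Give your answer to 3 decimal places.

Break-even investment rate: n + g + δ = 0.012 + 0.025 + 0.079 = 0.116.
At the golden rule MPK = n+g+δ, and in any Cobb-Douglas steady state s = (n+g+δ)·k/y = MPK·k/y = capital's share 0.28.

s_gold = 0.280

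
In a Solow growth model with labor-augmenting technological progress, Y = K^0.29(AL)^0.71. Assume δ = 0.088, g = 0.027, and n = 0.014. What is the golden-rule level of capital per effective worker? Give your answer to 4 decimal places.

n + g + δ = 0.014 + 0.027 + 0.088 = 0.129.
At the golden rule the marginal product of capital equals n+g+δ: 0.29·k^(0.29−1) = 0.129. Solving, k_gold = (0.29/0.129)^(1/0.71) ≈ 3.1297.

k_gold ≈ 3.1297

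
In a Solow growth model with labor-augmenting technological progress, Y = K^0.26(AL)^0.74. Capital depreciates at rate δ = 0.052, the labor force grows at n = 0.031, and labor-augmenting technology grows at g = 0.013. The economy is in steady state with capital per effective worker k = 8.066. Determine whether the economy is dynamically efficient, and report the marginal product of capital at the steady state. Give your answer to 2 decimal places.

dynamically inefficient; MPK ≈ 0.06

n + g + δ = 0.031 + 0.013 + 0.052 = 0.096.
MPK = 0.26·k^(0.26−1) = 0.26·8.066^(-0.74) ≈ 0.0555.
MPK < 0.096, so the economy is dynamically inefficient (over-saving).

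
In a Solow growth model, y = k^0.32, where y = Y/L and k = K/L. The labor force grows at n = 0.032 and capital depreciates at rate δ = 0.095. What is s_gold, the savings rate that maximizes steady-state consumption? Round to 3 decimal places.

s_gold = 0.320

Capital per worker breaks even when investment replaces (n + δ)·k; here n + δ = 0.127.
At the golden rule MPK = n+δ, and in any Cobb-Douglas steady state s = (n+δ)·k/y = MPK·k/y = capital's share 0.32.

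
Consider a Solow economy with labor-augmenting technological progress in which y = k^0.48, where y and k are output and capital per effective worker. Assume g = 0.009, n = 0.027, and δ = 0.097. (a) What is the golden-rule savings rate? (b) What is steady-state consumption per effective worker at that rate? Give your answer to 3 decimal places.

(a) s_gold = 0.480; (b) c_gold ≈ 1.700

n + g + δ = 0.027 + 0.009 + 0.097 = 0.133.
For Cobb-Douglas, s_gold equals capital's share: s_gold = 0.48.
Golden rule sets MPK = n+g+δ: 0.48·k^(0.48−1) = 0.133, so k_gold = (0.48/0.133)^(1/0.52) ≈ 11.8006.
y_gold = 11.8006^0.48 ≈ 3.2697; c_gold = (1−0.48)·y_gold ≈ 1.7003.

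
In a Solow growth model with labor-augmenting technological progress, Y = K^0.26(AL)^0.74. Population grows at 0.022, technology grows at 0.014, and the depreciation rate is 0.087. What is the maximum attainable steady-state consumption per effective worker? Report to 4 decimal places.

The effective depreciation rate is n + g + δ = 0.022 + 0.014 + 0.087 = 0.123.
Golden rule sets MPK = n+g+δ: 0.26·k^(0.26−1) = 0.123, so k_gold = (0.26/0.123)^(1/0.74) ≈ 2.7497.
y_gold = 2.7497^0.26 ≈ 1.3008.
c_gold = y_gold − (n+g+δ)·k_gold = 1.3008 − 0.123·2.7497 ≈ 0.9626.

c_gold ≈ 0.9626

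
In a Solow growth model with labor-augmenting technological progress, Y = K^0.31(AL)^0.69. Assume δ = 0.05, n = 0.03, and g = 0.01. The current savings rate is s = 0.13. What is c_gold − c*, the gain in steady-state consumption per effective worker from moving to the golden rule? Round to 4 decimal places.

Δc ≈ 0.1764

Break-even investment rate: n + g + δ = 0.03 + 0.01 + 0.05 = 0.09.
Current steady state (s = 0.13): k* = (0.13/0.09)^(1/0.69) ≈ 1.7039, y* = 1.7039^0.31 ≈ 1.1796, c* = (1−0.13)·1.1796 ≈ 1.0263.
Maximizing c = f(k) − (n+g+δ)·k gives f'(k) = n+g+δ, i.e. 0.31·k^(0.31−1) = 0.09, so k_gold = (0.31/0.09)^(1/0.69) ≈ 6.0039.
y_gold = 6.0039^0.31 ≈ 1.7431, c_gold = y_gold − 0.09·k_gold ≈ 1.2027.
Gain: Δc = 1.2027 − 1.0263 ≈ 0.1764.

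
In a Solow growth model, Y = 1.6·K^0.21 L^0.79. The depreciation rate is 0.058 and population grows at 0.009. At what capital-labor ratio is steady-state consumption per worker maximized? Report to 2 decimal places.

The effective depreciation rate is n + δ = 0.009 + 0.058 = 0.067.
Maximizing c = f(k) − (n+δ)·k gives f'(k) = n+δ, i.e. 0.21·1.6·k^(0.21−1) = 0.067, so k_gold = (0.21·1.6/0.067)^(1/0.79) ≈ 7.6986.

k_gold ≈ 7.70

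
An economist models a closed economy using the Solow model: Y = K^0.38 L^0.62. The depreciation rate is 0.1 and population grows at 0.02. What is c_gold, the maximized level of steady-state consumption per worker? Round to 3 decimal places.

Break-even investment rate: n + δ = 0.02 + 0.1 = 0.12.
Golden rule sets MPK = n+δ: 0.38·k^(0.38−1) = 0.12, so k_gold = (0.38/0.12)^(1/0.62) ≈ 6.4183.
y_gold = 6.4183^0.38 ≈ 2.0268.
c_gold = y_gold − (n+δ)·k_gold = 2.0268 − 0.12·6.4183 ≈ 1.2566.

c_gold ≈ 1.257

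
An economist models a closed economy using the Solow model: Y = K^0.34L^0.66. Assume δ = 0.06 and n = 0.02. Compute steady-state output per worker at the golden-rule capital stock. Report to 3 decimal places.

The effective depreciation rate is n + δ = 0.02 + 0.06 = 0.08.
At the golden rule the marginal product of capital equals n+δ: 0.34·k^(0.34−1) = 0.08. Solving, k_gold = (0.34/0.08)^(1/0.66) ≈ 8.9558.
Output: y_gold = k_gold^0.34 = 8.9558^0.34 ≈ 2.1072.

y_gold ≈ 2.107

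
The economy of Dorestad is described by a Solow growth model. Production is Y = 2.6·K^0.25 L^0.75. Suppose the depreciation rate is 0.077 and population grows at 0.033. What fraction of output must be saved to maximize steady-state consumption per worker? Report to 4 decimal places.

n + δ = 0.033 + 0.077 = 0.11.
At the golden rule MPK = n+δ, and in any Cobb-Douglas steady state s = (n+δ)·k/y = MPK·k/y = capital's share 0.25.

s_gold = 0.2500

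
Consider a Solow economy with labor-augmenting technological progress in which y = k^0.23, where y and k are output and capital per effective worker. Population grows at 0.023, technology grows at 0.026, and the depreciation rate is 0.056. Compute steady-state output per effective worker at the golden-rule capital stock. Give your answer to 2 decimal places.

Break-even investment rate: n + g + δ = 0.023 + 0.026 + 0.056 = 0.105.
Maximizing c = f(k) − (n+g+δ)·k gives f'(k) = n+g+δ, i.e. 0.23·k^(0.23−1) = 0.105, so k_gold = (0.23/0.105)^(1/0.77) ≈ 2.7686.
Output: y_gold = k_gold^0.23 = 2.7686^0.23 ≈ 1.2639.

y_gold ≈ 1.26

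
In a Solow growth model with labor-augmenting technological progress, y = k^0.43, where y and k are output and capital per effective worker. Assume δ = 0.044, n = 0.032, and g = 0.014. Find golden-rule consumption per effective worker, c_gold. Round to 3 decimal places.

Capital per effective worker breaks even when investment replaces (n + g + δ)·k; here n + g + δ = 0.09.
At the golden rule the marginal product of capital equals n+g+δ: 0.43·k^(0.43−1) = 0.09. Solving, k_gold = (0.43/0.09)^(1/0.57) ≈ 15.5462.
y_gold = 15.5462^0.43 ≈ 3.2539.
c_gold = y_gold − (n+g+δ)·k_gold = 3.2539 − 0.09·15.5462 ≈ 1.8547.

c_gold ≈ 1.855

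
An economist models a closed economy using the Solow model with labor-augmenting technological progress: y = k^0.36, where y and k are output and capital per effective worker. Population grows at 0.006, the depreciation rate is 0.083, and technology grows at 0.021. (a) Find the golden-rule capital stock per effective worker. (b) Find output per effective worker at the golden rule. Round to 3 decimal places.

(a) k_gold ≈ 6.376; (b) y_gold ≈ 1.948

Break-even investment rate: n + g + δ = 0.006 + 0.021 + 0.083 = 0.11.
Golden rule sets MPK = n+g+δ: 0.36·k^(0.36−1) = 0.11, so k_gold = (0.36/0.11)^(1/0.64) ≈ 6.3760.
y_gold = 6.3760^0.36 ≈ 1.9482.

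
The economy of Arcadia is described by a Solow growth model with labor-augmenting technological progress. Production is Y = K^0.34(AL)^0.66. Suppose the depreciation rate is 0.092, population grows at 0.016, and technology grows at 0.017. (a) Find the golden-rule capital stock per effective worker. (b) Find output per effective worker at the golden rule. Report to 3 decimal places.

The effective depreciation rate is n + g + δ = 0.016 + 0.017 + 0.092 = 0.125.
At the golden rule the marginal product of capital equals n+g+δ: 0.34·k^(0.34−1) = 0.125. Solving, k_gold = (0.34/0.125)^(1/0.66) ≈ 4.5545.
y_gold = 4.5545^0.34 ≈ 1.6744.

(a) k_gold ≈ 4.554; (b) y_gold ≈ 1.674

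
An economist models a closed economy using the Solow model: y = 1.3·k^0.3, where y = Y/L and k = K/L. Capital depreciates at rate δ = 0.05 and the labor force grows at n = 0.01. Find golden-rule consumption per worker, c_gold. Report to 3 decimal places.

Capital per worker breaks even when investment replaces (n + δ)·k; here n + δ = 0.06.
Golden rule sets MPK = n+δ: 0.3·1.3·k^(0.3−1) = 0.06, so k_gold = (0.3·1.3/0.06)^(1/0.7) ≈ 14.4979.
y_gold = 1.3·14.4979^0.3 ≈ 2.8996.
c_gold = y_gold − (n+δ)·k_gold = 2.8996 − 0.06·14.4979 ≈ 2.0297.

c_gold ≈ 2.030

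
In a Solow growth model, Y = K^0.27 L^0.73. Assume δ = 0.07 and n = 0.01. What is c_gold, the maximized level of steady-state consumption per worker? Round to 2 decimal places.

Capital per worker breaks even when investment replaces (n + δ)·k; here n + δ = 0.08.
Setting f'(k) = n+δ gives 0.27·k^(0.27−1) = 0.08, hence k_gold = (0.27/0.08)^(1/0.73) ≈ 5.2925.
y_gold = 5.2925^0.27 ≈ 1.5682.
c_gold = y_gold − (n+δ)·k_gold = 1.5682 − 0.08·5.2925 ≈ 1.1448.

c_gold ≈ 1.14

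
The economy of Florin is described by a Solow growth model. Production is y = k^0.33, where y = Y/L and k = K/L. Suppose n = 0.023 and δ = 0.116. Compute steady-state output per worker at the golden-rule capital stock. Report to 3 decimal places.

n + δ = 0.023 + 0.116 = 0.139.
At the golden rule the marginal product of capital equals n+δ: 0.33·k^(0.33−1) = 0.139. Solving, k_gold = (0.33/0.139)^(1/0.67) ≈ 3.6345.
Output: y_gold = k_gold^0.33 = 3.6345^0.33 ≈ 1.5309.

y_gold ≈ 1.531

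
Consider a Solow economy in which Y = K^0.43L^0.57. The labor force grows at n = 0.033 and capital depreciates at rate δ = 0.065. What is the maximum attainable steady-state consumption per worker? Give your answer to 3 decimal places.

Break-even investment rate: n + δ = 0.033 + 0.065 = 0.098.
At the golden rule the marginal product of capital equals n+δ: 0.43·k^(0.43−1) = 0.098. Solving, k_gold = (0.43/0.098)^(1/0.57) ≈ 13.3888.
y_gold = 13.3888^0.43 ≈ 3.0514.
c_gold = y_gold − (n+δ)·k_gold = 3.0514 − 0.098·13.3888 ≈ 1.7393.

c_gold ≈ 1.739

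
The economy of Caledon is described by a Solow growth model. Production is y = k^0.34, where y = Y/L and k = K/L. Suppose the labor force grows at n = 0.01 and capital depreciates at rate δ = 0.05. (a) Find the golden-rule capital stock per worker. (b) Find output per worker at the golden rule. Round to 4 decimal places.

(a) k_gold ≈ 13.8486; (b) y_gold ≈ 2.4439

Capital per worker breaks even when investment replaces (n + δ)·k; here n + δ = 0.06.
At the golden rule the marginal product of capital equals n+δ: 0.34·k^(0.34−1) = 0.06. Solving, k_gold = (0.34/0.06)^(1/0.66) ≈ 13.8486.
y_gold = 13.8486^0.34 ≈ 2.4439.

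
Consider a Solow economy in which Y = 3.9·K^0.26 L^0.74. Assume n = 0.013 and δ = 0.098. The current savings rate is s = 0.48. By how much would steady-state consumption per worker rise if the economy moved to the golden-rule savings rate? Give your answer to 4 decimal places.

Δc ≈ 0.8060

n + δ = 0.013 + 0.098 = 0.111.
Current steady state (s = 0.48): k* = (0.48·3.9/0.111)^(1/0.74) ≈ 45.5077, y* = 3.9·45.5077^0.26 ≈ 10.5237, c* = (1−0.48)·10.5237 ≈ 5.4723.
At the golden rule the marginal product of capital equals n+δ: 0.26·3.9·k^(0.26−1) = 0.111. Solving, k_gold = (0.26·3.9/0.111)^(1/0.74) ≈ 19.8730.
y_gold = 3.9·19.8730^0.26 ≈ 8.4842, c_gold = y_gold − 0.111·k_gold ≈ 6.2783.
Gain: Δc = 6.2783 − 5.4723 ≈ 0.8060.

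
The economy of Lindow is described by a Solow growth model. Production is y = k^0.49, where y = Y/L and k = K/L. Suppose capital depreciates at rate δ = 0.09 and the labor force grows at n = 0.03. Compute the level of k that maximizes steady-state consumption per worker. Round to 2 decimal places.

k_gold ≈ 15.78

The effective depreciation rate is n + δ = 0.03 + 0.09 = 0.12.
Setting f'(k) = n+δ gives 0.49·k^(0.49−1) = 0.12, hence k_gold = (0.49/0.12)^(1/0.51) ≈ 15.7786.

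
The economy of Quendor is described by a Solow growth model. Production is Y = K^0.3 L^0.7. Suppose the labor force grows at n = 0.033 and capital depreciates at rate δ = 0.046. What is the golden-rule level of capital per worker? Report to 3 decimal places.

The effective depreciation rate is n + δ = 0.033 + 0.046 = 0.079.
Golden rule sets MPK = n+δ: 0.3·k^(0.3−1) = 0.079, so k_gold = (0.3/0.079)^(1/0.7) ≈ 6.7274.

k_gold ≈ 6.727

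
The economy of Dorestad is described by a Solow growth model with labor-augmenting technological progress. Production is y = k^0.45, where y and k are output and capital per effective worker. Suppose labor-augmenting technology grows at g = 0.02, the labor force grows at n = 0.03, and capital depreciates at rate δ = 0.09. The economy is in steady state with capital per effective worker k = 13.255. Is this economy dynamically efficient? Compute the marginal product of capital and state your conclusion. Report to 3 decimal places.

Capital per effective worker breaks even when investment replaces (n + g + δ)·k; here n + g + δ = 0.14.
MPK = 0.45·k^(0.45−1) = 0.45·13.255^(-0.55) ≈ 0.1086.
MPK < 0.14, so the economy is dynamically inefficient (over-saving).

dynamically inefficient; MPK ≈ 0.109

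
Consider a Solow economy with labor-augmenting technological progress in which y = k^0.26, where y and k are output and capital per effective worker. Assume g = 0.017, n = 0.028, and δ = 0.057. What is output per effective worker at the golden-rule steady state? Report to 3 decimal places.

The effective depreciation rate is n + g + δ = 0.028 + 0.017 + 0.057 = 0.102.
Maximizing c = f(k) − (n+g+δ)·k gives f'(k) = n+g+δ, i.e. 0.26·k^(0.26−1) = 0.102, so k_gold = (0.26/0.102)^(1/0.74) ≈ 3.5412.
Output: y_gold = k_gold^0.26 = 3.5412^0.26 ≈ 1.3892.

y_gold ≈ 1.389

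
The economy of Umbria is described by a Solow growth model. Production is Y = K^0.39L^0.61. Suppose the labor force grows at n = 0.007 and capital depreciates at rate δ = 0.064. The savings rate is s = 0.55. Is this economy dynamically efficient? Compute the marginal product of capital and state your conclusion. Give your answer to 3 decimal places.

n + δ = 0.007 + 0.064 = 0.071.
Steady-state k*: s·k^0.39 = 0.071·k gives k* = (0.55/0.071)^(1/0.61) ≈ 28.6779.
MPK = 0.39·28.6779^(-0.61) ≈ 0.0503.
MPK < n+δ = 0.071, so the economy is dynamically inefficient (over-saving).

dynamically inefficient; MPK ≈ 0.050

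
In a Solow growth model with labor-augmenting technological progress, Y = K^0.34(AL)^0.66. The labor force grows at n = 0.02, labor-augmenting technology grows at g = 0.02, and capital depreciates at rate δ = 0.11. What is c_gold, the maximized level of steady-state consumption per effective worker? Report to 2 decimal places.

Capital per effective worker breaks even when investment replaces (n + g + δ)·k; here n + g + δ = 0.15.
At the golden rule the marginal product of capital equals n+g+δ: 0.34·k^(0.34−1) = 0.15. Solving, k_gold = (0.34/0.15)^(1/0.66) ≈ 3.4551.
y_gold = 3.4551^0.34 ≈ 1.5243.
c_gold = y_gold − (n+g+δ)·k_gold = 1.5243 − 0.15·3.4551 ≈ 1.0061.

c_gold ≈ 1.01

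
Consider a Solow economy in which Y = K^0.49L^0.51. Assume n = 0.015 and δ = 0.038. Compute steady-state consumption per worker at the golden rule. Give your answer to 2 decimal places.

n + δ = 0.015 + 0.038 = 0.053.
Setting f'(k) = n+δ gives 0.49·k^(0.49−1) = 0.053, hence k_gold = (0.49/0.053)^(1/0.51) ≈ 78.3360.
y_gold = 78.3360^0.49 ≈ 8.4731.
c_gold = y_gold − (n+δ)·k_gold = 8.4731 − 0.053·78.3360 ≈ 4.3213.

c_gold ≈ 4.32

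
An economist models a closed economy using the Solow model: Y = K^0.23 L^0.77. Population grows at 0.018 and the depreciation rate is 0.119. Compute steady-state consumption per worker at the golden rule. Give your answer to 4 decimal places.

Break-even investment rate: n + δ = 0.018 + 0.119 = 0.137.
Setting f'(k) = n+δ gives 0.23·k^(0.23−1) = 0.137, hence k_gold = (0.23/0.137)^(1/0.77) ≈ 1.9598.
y_gold = 1.9598^0.23 ≈ 1.1674.
c_gold = y_gold − (n+δ)·k_gold = 1.1674 − 0.137·1.9598 ≈ 0.8989.

c_gold ≈ 0.8989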